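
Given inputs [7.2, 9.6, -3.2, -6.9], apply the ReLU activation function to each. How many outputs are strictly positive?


ReLU(x) = max(0, x) for each element:
ReLU(7.2) = 7.2
ReLU(9.6) = 9.6
ReLU(-3.2) = 0
ReLU(-6.9) = 0
Active neurons (>0): 2

2


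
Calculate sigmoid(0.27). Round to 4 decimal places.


sigmoid(z) = 1 / (1 + exp(-z))
exp(-(0.27)) = exp(-0.27) = 0.7634
1 + 0.7634 = 1.7634
1 / 1.7634 = 0.5671

0.5671


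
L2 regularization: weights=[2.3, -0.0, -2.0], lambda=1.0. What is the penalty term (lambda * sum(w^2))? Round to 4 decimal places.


Squaring each weight:
2.3^2 = 5.29
(-0.0)^2 = 0.0
(-2.0)^2 = 4.0
Sum of squares = 9.29
Penalty = 1.0 * 9.29 = 9.2900

9.2900


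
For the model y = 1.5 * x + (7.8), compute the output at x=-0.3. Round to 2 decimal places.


y = 1.5 * -0.3 + (7.8)
= -0.45 + (7.8)
= 7.35

7.35


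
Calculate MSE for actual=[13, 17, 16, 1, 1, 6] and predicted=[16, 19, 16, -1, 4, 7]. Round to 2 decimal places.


Differences: [-3, -2, 0, 2, -3, -1]
Squared errors: [9, 4, 0, 4, 9, 1]
Sum of squared errors = 27
MSE = 27 / 6 = 4.50

4.50


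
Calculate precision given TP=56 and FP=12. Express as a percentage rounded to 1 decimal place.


Precision = TP / (TP + FP) * 100
= 56 / (56 + 12)
= 56 / 68
= 0.8235
= 82.4%

82.4


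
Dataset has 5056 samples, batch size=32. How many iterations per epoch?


Iterations per epoch = dataset_size / batch_size
= 5056 / 32
= 158

158


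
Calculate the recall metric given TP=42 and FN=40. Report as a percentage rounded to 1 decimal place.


Recall = TP / (TP + FN) * 100
= 42 / (42 + 40)
= 42 / 82
= 0.5122
= 51.2%

51.2


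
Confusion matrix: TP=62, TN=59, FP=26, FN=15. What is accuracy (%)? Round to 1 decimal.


Accuracy = (TP + TN) / (TP + TN + FP + FN) * 100
= (62 + 59) / (62 + 59 + 26 + 15)
= 121 / 162
= 0.7469
= 74.7%

74.7


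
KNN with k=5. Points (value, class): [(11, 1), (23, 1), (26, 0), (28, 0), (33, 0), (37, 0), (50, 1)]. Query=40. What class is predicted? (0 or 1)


Distances from query 40:
Point 37 (class 0): distance = 3
Point 33 (class 0): distance = 7
Point 50 (class 1): distance = 10
Point 28 (class 0): distance = 12
Point 26 (class 0): distance = 14
K=5 nearest neighbors: classes = [0, 0, 1, 0, 0]
Votes for class 1: 1 / 5
Majority vote => class 0

0


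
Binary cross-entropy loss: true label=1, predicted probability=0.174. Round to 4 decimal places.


For y=1: Loss = -log(p)
= -log(0.174)
= -(-1.7487)
= 1.7487

1.7487


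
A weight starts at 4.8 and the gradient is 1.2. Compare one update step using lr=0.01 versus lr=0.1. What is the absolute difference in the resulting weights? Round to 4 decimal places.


With lr=0.01: w_new = 4.8 - 0.01 * 1.2 = 4.788
With lr=0.1: w_new = 4.8 - 0.1 * 1.2 = 4.68
Absolute difference = |4.788 - 4.68|
= 0.1080

0.1080


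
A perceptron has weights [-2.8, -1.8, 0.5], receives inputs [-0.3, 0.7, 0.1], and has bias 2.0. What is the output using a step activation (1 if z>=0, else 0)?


z = w . x + b
= -2.8*-0.3 + -1.8*0.7 + 0.5*0.1 + 2.0
= 0.84 + -1.26 + 0.05 + 2.0
= -0.37 + 2.0
= 1.63
Since z = 1.63 >= 0, output = 1

1


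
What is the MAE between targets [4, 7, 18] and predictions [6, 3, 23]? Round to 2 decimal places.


Absolute errors: [2, 4, 5]
Sum of absolute errors = 11
MAE = 11 / 3 = 3.67

3.67


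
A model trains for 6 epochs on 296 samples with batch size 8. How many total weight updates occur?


Iterations per epoch = 296 / 8 = 37
Total updates = iterations_per_epoch * epochs
= 37 * 6
= 222

222


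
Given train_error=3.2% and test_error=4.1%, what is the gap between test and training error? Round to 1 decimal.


Generalization gap = test_error - train_error
= 4.1 - 3.2
= 0.9%
A small gap suggests good generalization.

0.9


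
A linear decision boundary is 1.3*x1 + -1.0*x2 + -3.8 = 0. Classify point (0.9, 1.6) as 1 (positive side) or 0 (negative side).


Compute 1.3 * 0.9 + -1.0 * 1.6 + -3.8
= 1.17 + -1.6 + -3.8
= -4.23
Since -4.23 < 0, the point is on the negative side.

0


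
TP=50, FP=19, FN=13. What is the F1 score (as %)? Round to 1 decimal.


Precision = TP / (TP + FP) = 50 / 69 = 0.7246
Recall = TP / (TP + FN) = 50 / 63 = 0.7937
F1 = 2 * P * R / (P + R)
= 2 * 0.7246 * 0.7937 / (0.7246 + 0.7937)
= 1.1502 / 1.5183
= 0.7576
As percentage: 75.8%

75.8


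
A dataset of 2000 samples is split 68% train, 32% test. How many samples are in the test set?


Train samples = 2000 * 68% = 1360
Test samples = 2000 - 1360
= 640

640


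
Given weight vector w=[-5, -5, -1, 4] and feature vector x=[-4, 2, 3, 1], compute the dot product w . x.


Element-wise products:
-5 * -4 = 20
-5 * 2 = -10
-1 * 3 = -3
4 * 1 = 4
Sum = 20 + -10 + -3 + 4
= 11

11


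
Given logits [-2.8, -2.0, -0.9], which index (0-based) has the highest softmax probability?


Softmax is a monotonic transformation, so it preserves the argmax.
We need to find the index of the maximum logit.
Index 0: -2.8
Index 1: -2.0
Index 2: -0.9
Maximum logit = -0.9 at index 2

2


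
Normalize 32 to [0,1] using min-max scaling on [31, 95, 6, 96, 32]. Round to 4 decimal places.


Min = 6, Max = 96
Range = 96 - 6 = 90
Scaled = (x - min) / (max - min)
= (32 - 6) / 90
= 26 / 90
= 0.2889

0.2889


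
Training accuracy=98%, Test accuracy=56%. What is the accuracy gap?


Gap = train_accuracy - test_accuracy
= 98 - 56
= 42%
This large gap strongly indicates overfitting.

42


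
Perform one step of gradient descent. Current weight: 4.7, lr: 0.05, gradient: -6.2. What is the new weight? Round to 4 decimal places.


w_new = w_old - lr * gradient
= 4.7 - 0.05 * -6.2
= 4.7 - (-0.31)
= 5.0100

5.0100


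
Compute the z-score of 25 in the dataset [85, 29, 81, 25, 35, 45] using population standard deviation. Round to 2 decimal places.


Mean = (85 + 29 + 81 + 25 + 35 + 45) / 6 = 50.0
Variance = sum((x_i - mean)^2) / n = 583.6667
Std = sqrt(583.6667) = 24.1592
Z = (x - mean) / std
= (25 - 50.0) / 24.1592
= -25.0 / 24.1592
= -1.03

-1.03


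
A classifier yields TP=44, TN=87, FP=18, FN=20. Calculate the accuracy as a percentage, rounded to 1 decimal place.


Accuracy = (TP + TN) / (TP + TN + FP + FN) * 100
= (44 + 87) / (44 + 87 + 18 + 20)
= 131 / 169
= 0.7751
= 77.5%

77.5


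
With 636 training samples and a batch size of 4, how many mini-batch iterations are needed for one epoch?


Iterations per epoch = dataset_size / batch_size
= 636 / 4
= 159

159


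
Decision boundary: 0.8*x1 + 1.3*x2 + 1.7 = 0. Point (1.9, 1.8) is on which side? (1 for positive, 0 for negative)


Compute 0.8 * 1.9 + 1.3 * 1.8 + 1.7
= 1.52 + 2.34 + 1.7
= 5.56
Since 5.56 >= 0, the point is on the positive side.

1


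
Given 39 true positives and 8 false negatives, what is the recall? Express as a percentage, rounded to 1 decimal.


Recall = TP / (TP + FN) * 100
= 39 / (39 + 8)
= 39 / 47
= 0.8298
= 83.0%

83.0


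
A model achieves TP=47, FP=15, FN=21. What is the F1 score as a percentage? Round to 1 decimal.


Precision = TP / (TP + FP) = 47 / 62 = 0.7581
Recall = TP / (TP + FN) = 47 / 68 = 0.6912
F1 = 2 * P * R / (P + R)
= 2 * 0.7581 * 0.6912 / (0.7581 + 0.6912)
= 1.0479 / 1.4492
= 0.7231
As percentage: 72.3%

72.3


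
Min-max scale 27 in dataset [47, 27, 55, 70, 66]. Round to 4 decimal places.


Min = 27, Max = 70
Range = 70 - 27 = 43
Scaled = (x - min) / (max - min)
= (27 - 27) / 43
= 0 / 43
= 0.0000

0.0000


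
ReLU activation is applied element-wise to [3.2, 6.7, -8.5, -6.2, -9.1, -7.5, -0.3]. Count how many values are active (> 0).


ReLU(x) = max(0, x) for each element:
ReLU(3.2) = 3.2
ReLU(6.7) = 6.7
ReLU(-8.5) = 0
ReLU(-6.2) = 0
ReLU(-9.1) = 0
ReLU(-7.5) = 0
ReLU(-0.3) = 0
Active neurons (>0): 2

2


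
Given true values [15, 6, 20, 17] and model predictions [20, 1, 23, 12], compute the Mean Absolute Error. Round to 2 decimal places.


Absolute errors: [5, 5, 3, 5]
Sum of absolute errors = 18
MAE = 18 / 4 = 4.50

4.50


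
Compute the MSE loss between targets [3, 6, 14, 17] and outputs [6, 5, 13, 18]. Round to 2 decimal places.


Differences: [-3, 1, 1, -1]
Squared errors: [9, 1, 1, 1]
Sum of squared errors = 12
MSE = 12 / 4 = 3.00

3.00


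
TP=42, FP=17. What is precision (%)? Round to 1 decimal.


Precision = TP / (TP + FP) * 100
= 42 / (42 + 17)
= 42 / 59
= 0.7119
= 71.2%

71.2


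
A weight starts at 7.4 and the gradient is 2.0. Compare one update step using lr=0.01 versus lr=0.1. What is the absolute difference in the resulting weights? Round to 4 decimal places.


With lr=0.01: w_new = 7.4 - 0.01 * 2.0 = 7.38
With lr=0.1: w_new = 7.4 - 0.1 * 2.0 = 7.2
Absolute difference = |7.38 - 7.2|
= 0.1800

0.1800


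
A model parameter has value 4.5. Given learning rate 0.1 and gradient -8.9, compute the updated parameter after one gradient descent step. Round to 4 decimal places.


w_new = w_old - lr * gradient
= 4.5 - 0.1 * -8.9
= 4.5 - (-0.89)
= 5.3900

5.3900


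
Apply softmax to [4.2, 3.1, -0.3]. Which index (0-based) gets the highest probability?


Softmax is a monotonic transformation, so it preserves the argmax.
We need to find the index of the maximum logit.
Index 0: 4.2
Index 1: 3.1
Index 2: -0.3
Maximum logit = 4.2 at index 0

0


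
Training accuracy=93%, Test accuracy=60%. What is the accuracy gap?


Gap = train_accuracy - test_accuracy
= 93 - 60
= 33%
This large gap strongly indicates overfitting.

33


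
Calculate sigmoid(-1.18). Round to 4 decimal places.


sigmoid(z) = 1 / (1 + exp(-z))
exp(-(-1.18)) = exp(1.18) = 3.2544
1 + 3.2544 = 4.2544
1 / 4.2544 = 0.2351

0.2351


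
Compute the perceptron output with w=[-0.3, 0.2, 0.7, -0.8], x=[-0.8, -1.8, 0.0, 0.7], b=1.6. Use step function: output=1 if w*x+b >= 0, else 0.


z = w . x + b
= -0.3*-0.8 + 0.2*-1.8 + 0.7*0.0 + -0.8*0.7 + 1.6
= 0.24 + -0.36 + 0.0 + -0.56 + 1.6
= -0.68 + 1.6
= 0.92
Since z = 0.92 >= 0, output = 1

1


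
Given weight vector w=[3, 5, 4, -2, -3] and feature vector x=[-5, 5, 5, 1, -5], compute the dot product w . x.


Element-wise products:
3 * -5 = -15
5 * 5 = 25
4 * 5 = 20
-2 * 1 = -2
-3 * -5 = 15
Sum = -15 + 25 + 20 + -2 + 15
= 43

43


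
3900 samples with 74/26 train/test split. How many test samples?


Train samples = 3900 * 74% = 2886
Test samples = 3900 - 2886
= 1014

1014


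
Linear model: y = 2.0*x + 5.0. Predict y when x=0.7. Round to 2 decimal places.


y = 2.0 * 0.7 + (5.0)
= 1.4 + (5.0)
= 6.40

6.40


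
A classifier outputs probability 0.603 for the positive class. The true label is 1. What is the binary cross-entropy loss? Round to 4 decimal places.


For y=1: Loss = -log(p)
= -log(0.603)
= -(-0.5058)
= 0.5058

0.5058


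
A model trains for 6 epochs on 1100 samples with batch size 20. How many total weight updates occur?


Iterations per epoch = 1100 / 20 = 55
Total updates = iterations_per_epoch * epochs
= 55 * 6
= 330

330


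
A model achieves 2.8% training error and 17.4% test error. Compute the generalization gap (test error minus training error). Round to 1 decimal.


Generalization gap = test_error - train_error
= 17.4 - 2.8
= 14.6%
A large gap suggests overfitting.

14.6


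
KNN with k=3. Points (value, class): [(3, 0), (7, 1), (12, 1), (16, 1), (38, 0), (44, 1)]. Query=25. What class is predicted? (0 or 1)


Distances from query 25:
Point 16 (class 1): distance = 9
Point 38 (class 0): distance = 13
Point 12 (class 1): distance = 13
K=3 nearest neighbors: classes = [1, 0, 1]
Votes for class 1: 2 / 3
Majority vote => class 1

1


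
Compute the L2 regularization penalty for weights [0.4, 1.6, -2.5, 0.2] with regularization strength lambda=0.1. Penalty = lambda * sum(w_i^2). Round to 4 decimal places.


Squaring each weight:
0.4^2 = 0.16
1.6^2 = 2.56
(-2.5)^2 = 6.25
0.2^2 = 0.04
Sum of squares = 9.01
Penalty = 0.1 * 9.01 = 0.9010

0.9010


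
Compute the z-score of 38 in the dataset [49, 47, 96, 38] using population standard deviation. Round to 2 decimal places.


Mean = (49 + 47 + 96 + 38) / 4 = 57.5
Variance = sum((x_i - mean)^2) / n = 511.25
Std = sqrt(511.25) = 22.6108
Z = (x - mean) / std
= (38 - 57.5) / 22.6108
= -19.5 / 22.6108
= -0.86

-0.86


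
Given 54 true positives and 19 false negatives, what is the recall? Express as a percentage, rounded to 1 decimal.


Recall = TP / (TP + FN) * 100
= 54 / (54 + 19)
= 54 / 73
= 0.7397
= 74.0%

74.0


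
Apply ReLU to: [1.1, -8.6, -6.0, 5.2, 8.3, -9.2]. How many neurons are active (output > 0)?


ReLU(x) = max(0, x) for each element:
ReLU(1.1) = 1.1
ReLU(-8.6) = 0
ReLU(-6.0) = 0
ReLU(5.2) = 5.2
ReLU(8.3) = 8.3
ReLU(-9.2) = 0
Active neurons (>0): 3

3


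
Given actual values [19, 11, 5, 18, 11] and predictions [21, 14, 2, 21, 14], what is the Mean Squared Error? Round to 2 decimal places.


Differences: [-2, -3, 3, -3, -3]
Squared errors: [4, 9, 9, 9, 9]
Sum of squared errors = 40
MSE = 40 / 5 = 8.00

8.00


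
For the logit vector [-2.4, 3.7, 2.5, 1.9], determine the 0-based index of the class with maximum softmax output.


Softmax is a monotonic transformation, so it preserves the argmax.
We need to find the index of the maximum logit.
Index 0: -2.4
Index 1: 3.7
Index 2: 2.5
Index 3: 1.9
Maximum logit = 3.7 at index 1

1


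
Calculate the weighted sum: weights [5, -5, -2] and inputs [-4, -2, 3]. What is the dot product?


Element-wise products:
5 * -4 = -20
-5 * -2 = 10
-2 * 3 = -6
Sum = -20 + 10 + -6
= -16

-16


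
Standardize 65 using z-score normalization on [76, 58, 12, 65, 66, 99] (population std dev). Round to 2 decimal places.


Mean = (76 + 58 + 12 + 65 + 66 + 99) / 6 = 62.6667
Variance = sum((x_i - mean)^2) / n = 683.8889
Std = sqrt(683.8889) = 26.1513
Z = (x - mean) / std
= (65 - 62.6667) / 26.1513
= 2.3333 / 26.1513
= 0.09

0.09


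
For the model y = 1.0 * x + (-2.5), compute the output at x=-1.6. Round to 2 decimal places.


y = 1.0 * -1.6 + (-2.5)
= -1.6 + (-2.5)
= -4.10

-4.10


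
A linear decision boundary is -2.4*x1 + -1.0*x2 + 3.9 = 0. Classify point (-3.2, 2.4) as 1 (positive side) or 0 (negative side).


Compute -2.4 * -3.2 + -1.0 * 2.4 + 3.9
= 7.68 + -2.4 + 3.9
= 9.18
Since 9.18 >= 0, the point is on the positive side.

1


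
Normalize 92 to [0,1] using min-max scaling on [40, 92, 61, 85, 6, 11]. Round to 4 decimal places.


Min = 6, Max = 92
Range = 92 - 6 = 86
Scaled = (x - min) / (max - min)
= (92 - 6) / 86
= 86 / 86
= 1.0000

1.0000


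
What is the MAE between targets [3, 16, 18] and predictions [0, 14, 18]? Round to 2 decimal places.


Absolute errors: [3, 2, 0]
Sum of absolute errors = 5
MAE = 5 / 3 = 1.67

1.67


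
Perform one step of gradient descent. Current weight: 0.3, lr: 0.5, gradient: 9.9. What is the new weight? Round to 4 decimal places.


w_new = w_old - lr * gradient
= 0.3 - 0.5 * 9.9
= 0.3 - (4.95)
= -4.6500

-4.6500


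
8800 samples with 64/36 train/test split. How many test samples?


Train samples = 8800 * 64% = 5632
Test samples = 8800 - 5632
= 3168

3168


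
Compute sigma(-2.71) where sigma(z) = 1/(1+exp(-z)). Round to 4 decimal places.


sigmoid(z) = 1 / (1 + exp(-z))
exp(-(-2.71)) = exp(2.71) = 15.0293
1 + 15.0293 = 16.0293
1 / 16.0293 = 0.0624

0.0624


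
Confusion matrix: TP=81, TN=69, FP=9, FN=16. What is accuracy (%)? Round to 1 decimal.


Accuracy = (TP + TN) / (TP + TN + FP + FN) * 100
= (81 + 69) / (81 + 69 + 9 + 16)
= 150 / 175
= 0.8571
= 85.7%

85.7


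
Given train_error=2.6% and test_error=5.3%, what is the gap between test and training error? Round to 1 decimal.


Generalization gap = test_error - train_error
= 5.3 - 2.6
= 2.7%
A moderate gap.

2.7


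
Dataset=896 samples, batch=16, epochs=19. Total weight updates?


Iterations per epoch = 896 / 16 = 56
Total updates = iterations_per_epoch * epochs
= 56 * 19
= 1064

1064


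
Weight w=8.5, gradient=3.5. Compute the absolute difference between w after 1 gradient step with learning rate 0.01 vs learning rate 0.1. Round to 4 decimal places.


With lr=0.01: w_new = 8.5 - 0.01 * 3.5 = 8.465
With lr=0.1: w_new = 8.5 - 0.1 * 3.5 = 8.15
Absolute difference = |8.465 - 8.15|
= 0.3150

0.3150


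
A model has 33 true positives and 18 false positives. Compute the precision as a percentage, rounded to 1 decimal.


Precision = TP / (TP + FP) * 100
= 33 / (33 + 18)
= 33 / 51
= 0.6471
= 64.7%

64.7


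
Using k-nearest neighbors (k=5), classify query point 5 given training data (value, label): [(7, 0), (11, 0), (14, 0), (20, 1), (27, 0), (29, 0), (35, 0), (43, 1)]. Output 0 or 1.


Distances from query 5:
Point 7 (class 0): distance = 2
Point 11 (class 0): distance = 6
Point 14 (class 0): distance = 9
Point 20 (class 1): distance = 15
Point 27 (class 0): distance = 22
K=5 nearest neighbors: classes = [0, 0, 0, 1, 0]
Votes for class 1: 1 / 5
Majority vote => class 0

0


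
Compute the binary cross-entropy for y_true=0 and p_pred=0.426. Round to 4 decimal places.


For y=0: Loss = -log(1-p)
= -log(1 - 0.426)
= -log(0.574)
= -(-0.5551)
= 0.5551

0.5551


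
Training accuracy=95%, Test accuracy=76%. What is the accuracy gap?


Gap = train_accuracy - test_accuracy
= 95 - 76
= 19%
This gap suggests the model is overfitting.

19


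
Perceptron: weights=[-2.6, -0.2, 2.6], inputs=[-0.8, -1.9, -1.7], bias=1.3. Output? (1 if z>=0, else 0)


z = w . x + b
= -2.6*-0.8 + -0.2*-1.9 + 2.6*-1.7 + 1.3
= 2.08 + 0.38 + -4.42 + 1.3
= -1.96 + 1.3
= -0.66
Since z = -0.66 < 0, output = 0

0


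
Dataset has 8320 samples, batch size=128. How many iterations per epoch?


Iterations per epoch = dataset_size / batch_size
= 8320 / 128
= 65

65


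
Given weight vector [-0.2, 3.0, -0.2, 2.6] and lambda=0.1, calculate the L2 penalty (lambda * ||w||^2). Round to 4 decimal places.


Squaring each weight:
(-0.2)^2 = 0.04
3.0^2 = 9.0
(-0.2)^2 = 0.04
2.6^2 = 6.76
Sum of squares = 15.84
Penalty = 0.1 * 15.84 = 1.5840

1.5840


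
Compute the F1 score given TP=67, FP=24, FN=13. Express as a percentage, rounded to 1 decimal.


Precision = TP / (TP + FP) = 67 / 91 = 0.7363
Recall = TP / (TP + FN) = 67 / 80 = 0.8375
F1 = 2 * P * R / (P + R)
= 2 * 0.7363 * 0.8375 / (0.7363 + 0.8375)
= 1.2332 / 1.5738
= 0.7836
As percentage: 78.4%

78.4


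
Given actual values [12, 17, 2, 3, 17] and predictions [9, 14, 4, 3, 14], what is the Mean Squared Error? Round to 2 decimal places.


Differences: [3, 3, -2, 0, 3]
Squared errors: [9, 9, 4, 0, 9]
Sum of squared errors = 31
MSE = 31 / 5 = 6.20

6.20


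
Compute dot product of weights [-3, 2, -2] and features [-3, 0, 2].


Element-wise products:
-3 * -3 = 9
2 * 0 = 0
-2 * 2 = -4
Sum = 9 + 0 + -4
= 5

5


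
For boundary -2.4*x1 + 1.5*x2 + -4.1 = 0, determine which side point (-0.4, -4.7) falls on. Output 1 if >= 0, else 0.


Compute -2.4 * -0.4 + 1.5 * -4.7 + -4.1
= 0.96 + -7.05 + -4.1
= -10.19
Since -10.19 < 0, the point is on the negative side.

0


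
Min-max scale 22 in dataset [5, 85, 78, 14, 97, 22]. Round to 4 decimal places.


Min = 5, Max = 97
Range = 97 - 5 = 92
Scaled = (x - min) / (max - min)
= (22 - 5) / 92
= 17 / 92
= 0.1848

0.1848


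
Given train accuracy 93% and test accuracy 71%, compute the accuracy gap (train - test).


Gap = train_accuracy - test_accuracy
= 93 - 71
= 22%
This large gap strongly indicates overfitting.

22


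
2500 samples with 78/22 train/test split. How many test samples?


Train samples = 2500 * 78% = 1950
Test samples = 2500 - 1950
= 550

550


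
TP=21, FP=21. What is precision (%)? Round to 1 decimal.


Precision = TP / (TP + FP) * 100
= 21 / (21 + 21)
= 21 / 42
= 0.5
= 50.0%

50.0


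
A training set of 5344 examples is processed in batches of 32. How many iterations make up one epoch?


Iterations per epoch = dataset_size / batch_size
= 5344 / 32
= 167

167


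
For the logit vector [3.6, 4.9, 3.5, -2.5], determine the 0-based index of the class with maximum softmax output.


Softmax is a monotonic transformation, so it preserves the argmax.
We need to find the index of the maximum logit.
Index 0: 3.6
Index 1: 4.9
Index 2: 3.5
Index 3: -2.5
Maximum logit = 4.9 at index 1

1


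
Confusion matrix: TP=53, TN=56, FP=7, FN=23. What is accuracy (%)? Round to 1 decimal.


Accuracy = (TP + TN) / (TP + TN + FP + FN) * 100
= (53 + 56) / (53 + 56 + 7 + 23)
= 109 / 139
= 0.7842
= 78.4%

78.4


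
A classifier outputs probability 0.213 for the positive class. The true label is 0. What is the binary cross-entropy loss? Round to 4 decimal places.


For y=0: Loss = -log(1-p)
= -log(1 - 0.213)
= -log(0.787)
= -(-0.2395)
= 0.2395

0.2395


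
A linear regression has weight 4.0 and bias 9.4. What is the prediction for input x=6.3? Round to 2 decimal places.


y = 4.0 * 6.3 + (9.4)
= 25.2 + (9.4)
= 34.60

34.60


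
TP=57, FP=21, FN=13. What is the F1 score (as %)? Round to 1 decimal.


Precision = TP / (TP + FP) = 57 / 78 = 0.7308
Recall = TP / (TP + FN) = 57 / 70 = 0.8143
F1 = 2 * P * R / (P + R)
= 2 * 0.7308 * 0.8143 / (0.7308 + 0.8143)
= 1.1901 / 1.5451
= 0.7703
As percentage: 77.0%

77.0


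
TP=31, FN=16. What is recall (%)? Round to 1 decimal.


Recall = TP / (TP + FN) * 100
= 31 / (31 + 16)
= 31 / 47
= 0.6596
= 66.0%

66.0


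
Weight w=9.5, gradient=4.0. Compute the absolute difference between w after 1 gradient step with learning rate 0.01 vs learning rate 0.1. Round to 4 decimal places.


With lr=0.01: w_new = 9.5 - 0.01 * 4.0 = 9.46
With lr=0.1: w_new = 9.5 - 0.1 * 4.0 = 9.1
Absolute difference = |9.46 - 9.1|
= 0.3600

0.3600


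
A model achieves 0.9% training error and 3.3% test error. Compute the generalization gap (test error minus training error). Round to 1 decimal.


Generalization gap = test_error - train_error
= 3.3 - 0.9
= 2.4%
A moderate gap.

2.4


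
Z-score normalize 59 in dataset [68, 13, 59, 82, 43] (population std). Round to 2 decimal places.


Mean = (68 + 13 + 59 + 82 + 43) / 5 = 53.0
Variance = sum((x_i - mean)^2) / n = 560.4
Std = sqrt(560.4) = 23.6728
Z = (x - mean) / std
= (59 - 53.0) / 23.6728
= 6.0 / 23.6728
= 0.25

0.25


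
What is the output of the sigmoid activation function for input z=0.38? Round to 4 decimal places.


sigmoid(z) = 1 / (1 + exp(-z))
exp(-(0.38)) = exp(-0.38) = 0.6839
1 + 0.6839 = 1.6839
1 / 1.6839 = 0.5939

0.5939


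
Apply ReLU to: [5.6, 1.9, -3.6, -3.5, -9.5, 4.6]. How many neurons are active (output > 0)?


ReLU(x) = max(0, x) for each element:
ReLU(5.6) = 5.6
ReLU(1.9) = 1.9
ReLU(-3.6) = 0
ReLU(-3.5) = 0
ReLU(-9.5) = 0
ReLU(4.6) = 4.6
Active neurons (>0): 3

3


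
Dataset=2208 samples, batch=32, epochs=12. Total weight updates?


Iterations per epoch = 2208 / 32 = 69
Total updates = iterations_per_epoch * epochs
= 69 * 12
= 828

828


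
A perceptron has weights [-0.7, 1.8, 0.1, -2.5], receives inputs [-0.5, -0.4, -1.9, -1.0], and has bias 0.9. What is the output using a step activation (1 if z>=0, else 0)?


z = w . x + b
= -0.7*-0.5 + 1.8*-0.4 + 0.1*-1.9 + -2.5*-1.0 + 0.9
= 0.35 + -0.72 + -0.19 + 2.5 + 0.9
= 1.94 + 0.9
= 2.84
Since z = 2.84 >= 0, output = 1

1


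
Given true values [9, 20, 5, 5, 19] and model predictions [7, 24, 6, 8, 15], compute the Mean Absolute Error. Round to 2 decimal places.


Absolute errors: [2, 4, 1, 3, 4]
Sum of absolute errors = 14
MAE = 14 / 5 = 2.80

2.80


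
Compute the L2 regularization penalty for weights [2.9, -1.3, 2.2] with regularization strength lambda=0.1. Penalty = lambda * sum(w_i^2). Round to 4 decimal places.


Squaring each weight:
2.9^2 = 8.41
(-1.3)^2 = 1.69
2.2^2 = 4.84
Sum of squares = 14.94
Penalty = 0.1 * 14.94 = 1.4940

1.4940


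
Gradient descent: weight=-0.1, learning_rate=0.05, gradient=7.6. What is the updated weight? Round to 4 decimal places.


w_new = w_old - lr * gradient
= -0.1 - 0.05 * 7.6
= -0.1 - (0.38)
= -0.4800

-0.4800


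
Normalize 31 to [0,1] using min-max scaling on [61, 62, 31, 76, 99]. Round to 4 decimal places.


Min = 31, Max = 99
Range = 99 - 31 = 68
Scaled = (x - min) / (max - min)
= (31 - 31) / 68
= 0 / 68
= 0.0000

0.0000


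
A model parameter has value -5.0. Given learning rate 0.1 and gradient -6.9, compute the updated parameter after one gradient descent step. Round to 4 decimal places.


w_new = w_old - lr * gradient
= -5.0 - 0.1 * -6.9
= -5.0 - (-0.69)
= -4.3100

-4.3100


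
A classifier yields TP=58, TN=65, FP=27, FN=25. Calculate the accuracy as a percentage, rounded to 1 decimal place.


Accuracy = (TP + TN) / (TP + TN + FP + FN) * 100
= (58 + 65) / (58 + 65 + 27 + 25)
= 123 / 175
= 0.7029
= 70.3%

70.3


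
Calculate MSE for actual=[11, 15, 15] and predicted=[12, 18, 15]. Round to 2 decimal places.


Differences: [-1, -3, 0]
Squared errors: [1, 9, 0]
Sum of squared errors = 10
MSE = 10 / 3 = 3.33

3.33


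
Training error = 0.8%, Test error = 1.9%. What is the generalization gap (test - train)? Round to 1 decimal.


Generalization gap = test_error - train_error
= 1.9 - 0.8
= 1.1%
A small gap suggests good generalization.

1.1


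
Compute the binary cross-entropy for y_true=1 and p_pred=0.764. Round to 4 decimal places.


For y=1: Loss = -log(p)
= -log(0.764)
= -(-0.2692)
= 0.2692

0.2692


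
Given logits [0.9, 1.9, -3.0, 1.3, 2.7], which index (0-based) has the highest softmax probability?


Softmax is a monotonic transformation, so it preserves the argmax.
We need to find the index of the maximum logit.
Index 0: 0.9
Index 1: 1.9
Index 2: -3.0
Index 3: 1.3
Index 4: 2.7
Maximum logit = 2.7 at index 4

4


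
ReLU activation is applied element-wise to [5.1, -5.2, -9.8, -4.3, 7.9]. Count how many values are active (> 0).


ReLU(x) = max(0, x) for each element:
ReLU(5.1) = 5.1
ReLU(-5.2) = 0
ReLU(-9.8) = 0
ReLU(-4.3) = 0
ReLU(7.9) = 7.9
Active neurons (>0): 2

2


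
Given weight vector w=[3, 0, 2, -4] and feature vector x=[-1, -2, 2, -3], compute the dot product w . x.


Element-wise products:
3 * -1 = -3
0 * -2 = 0
2 * 2 = 4
-4 * -3 = 12
Sum = -3 + 0 + 4 + 12
= 13

13


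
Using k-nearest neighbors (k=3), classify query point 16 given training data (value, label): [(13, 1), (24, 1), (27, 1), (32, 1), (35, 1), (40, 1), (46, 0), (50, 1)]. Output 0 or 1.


Distances from query 16:
Point 13 (class 1): distance = 3
Point 24 (class 1): distance = 8
Point 27 (class 1): distance = 11
K=3 nearest neighbors: classes = [1, 1, 1]
Votes for class 1: 3 / 3
Majority vote => class 1

1


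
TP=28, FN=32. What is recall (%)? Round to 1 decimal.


Recall = TP / (TP + FN) * 100
= 28 / (28 + 32)
= 28 / 60
= 0.4667
= 46.7%

46.7


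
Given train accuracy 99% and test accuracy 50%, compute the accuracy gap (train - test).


Gap = train_accuracy - test_accuracy
= 99 - 50
= 49%
This large gap strongly indicates overfitting.

49


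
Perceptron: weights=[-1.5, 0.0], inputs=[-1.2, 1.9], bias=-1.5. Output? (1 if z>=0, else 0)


z = w . x + b
= -1.5*-1.2 + 0.0*1.9 + -1.5
= 1.8 + 0.0 + -1.5
= 1.8 + -1.5
= 0.3
Since z = 0.3 >= 0, output = 1

1


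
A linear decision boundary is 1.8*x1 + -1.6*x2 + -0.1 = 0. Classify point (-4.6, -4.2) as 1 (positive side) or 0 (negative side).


Compute 1.8 * -4.6 + -1.6 * -4.2 + -0.1
= -8.28 + 6.72 + -0.1
= -1.66
Since -1.66 < 0, the point is on the negative side.

0


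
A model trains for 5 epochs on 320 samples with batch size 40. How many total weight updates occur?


Iterations per epoch = 320 / 40 = 8
Total updates = iterations_per_epoch * epochs
= 8 * 5
= 40

40


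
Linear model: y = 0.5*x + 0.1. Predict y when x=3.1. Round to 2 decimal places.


y = 0.5 * 3.1 + (0.1)
= 1.55 + (0.1)
= 1.65

1.65


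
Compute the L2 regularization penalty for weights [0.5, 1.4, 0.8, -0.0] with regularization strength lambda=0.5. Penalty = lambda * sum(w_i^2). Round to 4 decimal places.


Squaring each weight:
0.5^2 = 0.25
1.4^2 = 1.96
0.8^2 = 0.64
(-0.0)^2 = 0.0
Sum of squares = 2.85
Penalty = 0.5 * 2.85 = 1.4250

1.4250


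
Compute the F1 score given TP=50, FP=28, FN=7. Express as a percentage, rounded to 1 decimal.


Precision = TP / (TP + FP) = 50 / 78 = 0.641
Recall = TP / (TP + FN) = 50 / 57 = 0.8772
F1 = 2 * P * R / (P + R)
= 2 * 0.641 * 0.8772 / (0.641 + 0.8772)
= 1.1246 / 1.5182
= 0.7407
As percentage: 74.1%

74.1


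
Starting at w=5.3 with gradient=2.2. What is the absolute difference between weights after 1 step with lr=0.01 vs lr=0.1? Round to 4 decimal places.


With lr=0.01: w_new = 5.3 - 0.01 * 2.2 = 5.278
With lr=0.1: w_new = 5.3 - 0.1 * 2.2 = 5.08
Absolute difference = |5.278 - 5.08|
= 0.1980

0.1980


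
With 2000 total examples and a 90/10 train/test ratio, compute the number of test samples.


Train samples = 2000 * 90% = 1800
Test samples = 2000 - 1800
= 200

200


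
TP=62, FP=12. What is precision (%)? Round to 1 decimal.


Precision = TP / (TP + FP) * 100
= 62 / (62 + 12)
= 62 / 74
= 0.8378
= 83.8%

83.8


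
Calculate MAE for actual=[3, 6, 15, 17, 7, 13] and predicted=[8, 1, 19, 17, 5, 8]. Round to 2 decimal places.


Absolute errors: [5, 5, 4, 0, 2, 5]
Sum of absolute errors = 21
MAE = 21 / 6 = 3.50

3.50


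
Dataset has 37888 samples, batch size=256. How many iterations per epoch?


Iterations per epoch = dataset_size / batch_size
= 37888 / 256
= 148

148


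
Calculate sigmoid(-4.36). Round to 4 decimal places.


sigmoid(z) = 1 / (1 + exp(-z))
exp(-(-4.36)) = exp(4.36) = 78.2571
1 + 78.2571 = 79.2571
1 / 79.2571 = 0.0126

0.0126


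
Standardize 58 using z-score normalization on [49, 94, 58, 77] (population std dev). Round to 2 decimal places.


Mean = (49 + 94 + 58 + 77) / 4 = 69.5
Variance = sum((x_i - mean)^2) / n = 302.25
Std = sqrt(302.25) = 17.3853
Z = (x - mean) / std
= (58 - 69.5) / 17.3853
= -11.5 / 17.3853
= -0.66

-0.66


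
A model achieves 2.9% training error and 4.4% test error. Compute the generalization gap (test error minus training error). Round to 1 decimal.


Generalization gap = test_error - train_error
= 4.4 - 2.9
= 1.5%
A small gap suggests good generalization.

1.5


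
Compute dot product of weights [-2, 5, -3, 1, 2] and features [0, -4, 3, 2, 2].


Element-wise products:
-2 * 0 = 0
5 * -4 = -20
-3 * 3 = -9
1 * 2 = 2
2 * 2 = 4
Sum = 0 + -20 + -9 + 2 + 4
= -23

-23


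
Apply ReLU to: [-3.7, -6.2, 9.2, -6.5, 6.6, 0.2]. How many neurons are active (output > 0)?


ReLU(x) = max(0, x) for each element:
ReLU(-3.7) = 0
ReLU(-6.2) = 0
ReLU(9.2) = 9.2
ReLU(-6.5) = 0
ReLU(6.6) = 6.6
ReLU(0.2) = 0.2
Active neurons (>0): 3

3


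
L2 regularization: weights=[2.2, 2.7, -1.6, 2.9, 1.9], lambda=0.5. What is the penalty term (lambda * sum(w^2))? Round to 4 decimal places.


Squaring each weight:
2.2^2 = 4.84
2.7^2 = 7.29
(-1.6)^2 = 2.56
2.9^2 = 8.41
1.9^2 = 3.61
Sum of squares = 26.71
Penalty = 0.5 * 26.71 = 13.3550

13.3550


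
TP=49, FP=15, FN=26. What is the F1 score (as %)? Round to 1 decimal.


Precision = TP / (TP + FP) = 49 / 64 = 0.7656
Recall = TP / (TP + FN) = 49 / 75 = 0.6533
F1 = 2 * P * R / (P + R)
= 2 * 0.7656 * 0.6533 / (0.7656 + 0.6533)
= 1.0004 / 1.419
= 0.705
As percentage: 70.5%

70.5


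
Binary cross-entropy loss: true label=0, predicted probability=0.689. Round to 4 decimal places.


For y=0: Loss = -log(1-p)
= -log(1 - 0.689)
= -log(0.311)
= -(-1.168)
= 1.1680

1.1680


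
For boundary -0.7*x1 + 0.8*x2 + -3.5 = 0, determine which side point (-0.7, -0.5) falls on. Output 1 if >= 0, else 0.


Compute -0.7 * -0.7 + 0.8 * -0.5 + -3.5
= 0.49 + -0.4 + -3.5
= -3.41
Since -3.41 < 0, the point is on the negative side.

0


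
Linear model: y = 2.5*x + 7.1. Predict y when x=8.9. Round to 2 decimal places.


y = 2.5 * 8.9 + (7.1)
= 22.25 + (7.1)
= 29.35

29.35


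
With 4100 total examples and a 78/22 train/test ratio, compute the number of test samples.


Train samples = 4100 * 78% = 3198
Test samples = 4100 - 3198
= 902

902


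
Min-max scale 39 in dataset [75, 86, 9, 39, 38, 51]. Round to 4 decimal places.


Min = 9, Max = 86
Range = 86 - 9 = 77
Scaled = (x - min) / (max - min)
= (39 - 9) / 77
= 30 / 77
= 0.3896

0.3896


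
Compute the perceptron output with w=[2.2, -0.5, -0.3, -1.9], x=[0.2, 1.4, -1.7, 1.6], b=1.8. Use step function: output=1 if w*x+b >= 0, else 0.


z = w . x + b
= 2.2*0.2 + -0.5*1.4 + -0.3*-1.7 + -1.9*1.6 + 1.8
= 0.44 + -0.7 + 0.51 + -3.04 + 1.8
= -2.79 + 1.8
= -0.99
Since z = -0.99 < 0, output = 0

0


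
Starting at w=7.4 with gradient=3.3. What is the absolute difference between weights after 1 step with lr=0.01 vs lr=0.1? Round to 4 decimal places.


With lr=0.01: w_new = 7.4 - 0.01 * 3.3 = 7.367
With lr=0.1: w_new = 7.4 - 0.1 * 3.3 = 7.07
Absolute difference = |7.367 - 7.07|
= 0.2970

0.2970


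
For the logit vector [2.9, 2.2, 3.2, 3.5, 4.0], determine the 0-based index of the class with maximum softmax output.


Softmax is a monotonic transformation, so it preserves the argmax.
We need to find the index of the maximum logit.
Index 0: 2.9
Index 1: 2.2
Index 2: 3.2
Index 3: 3.5
Index 4: 4.0
Maximum logit = 4.0 at index 4

4


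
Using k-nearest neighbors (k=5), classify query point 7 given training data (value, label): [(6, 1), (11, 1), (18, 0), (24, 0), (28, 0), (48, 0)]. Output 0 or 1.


Distances from query 7:
Point 6 (class 1): distance = 1
Point 11 (class 1): distance = 4
Point 18 (class 0): distance = 11
Point 24 (class 0): distance = 17
Point 28 (class 0): distance = 21
K=5 nearest neighbors: classes = [1, 1, 0, 0, 0]
Votes for class 1: 2 / 5
Majority vote => class 0

0


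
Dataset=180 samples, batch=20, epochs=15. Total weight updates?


Iterations per epoch = 180 / 20 = 9
Total updates = iterations_per_epoch * epochs
= 9 * 15
= 135

135


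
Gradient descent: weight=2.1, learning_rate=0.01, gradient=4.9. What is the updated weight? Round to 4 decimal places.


w_new = w_old - lr * gradient
= 2.1 - 0.01 * 4.9
= 2.1 - (0.049)
= 2.0510

2.0510


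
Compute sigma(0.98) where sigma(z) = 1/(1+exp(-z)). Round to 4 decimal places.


sigmoid(z) = 1 / (1 + exp(-z))
exp(-(0.98)) = exp(-0.98) = 0.3753
1 + 0.3753 = 1.3753
1 / 1.3753 = 0.7271

0.7271


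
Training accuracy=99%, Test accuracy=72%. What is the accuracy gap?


Gap = train_accuracy - test_accuracy
= 99 - 72
= 27%
This large gap strongly indicates overfitting.

27


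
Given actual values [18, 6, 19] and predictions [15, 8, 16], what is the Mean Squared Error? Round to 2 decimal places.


Differences: [3, -2, 3]
Squared errors: [9, 4, 9]
Sum of squared errors = 22
MSE = 22 / 3 = 7.33

7.33


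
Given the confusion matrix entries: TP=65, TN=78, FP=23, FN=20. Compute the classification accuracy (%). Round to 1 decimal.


Accuracy = (TP + TN) / (TP + TN + FP + FN) * 100
= (65 + 78) / (65 + 78 + 23 + 20)
= 143 / 186
= 0.7688
= 76.9%

76.9


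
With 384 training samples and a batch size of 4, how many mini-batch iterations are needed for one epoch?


Iterations per epoch = dataset_size / batch_size
= 384 / 4
= 96

96


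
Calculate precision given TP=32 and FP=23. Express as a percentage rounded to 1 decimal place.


Precision = TP / (TP + FP) * 100
= 32 / (32 + 23)
= 32 / 55
= 0.5818
= 58.2%

58.2


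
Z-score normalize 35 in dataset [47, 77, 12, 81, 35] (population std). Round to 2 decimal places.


Mean = (47 + 77 + 12 + 81 + 35) / 5 = 50.4
Variance = sum((x_i - mean)^2) / n = 673.44
Std = sqrt(673.44) = 25.9507
Z = (x - mean) / std
= (35 - 50.4) / 25.9507
= -15.4 / 25.9507
= -0.59

-0.59


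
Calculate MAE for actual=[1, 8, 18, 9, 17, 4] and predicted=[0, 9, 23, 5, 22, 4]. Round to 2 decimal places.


Absolute errors: [1, 1, 5, 4, 5, 0]
Sum of absolute errors = 16
MAE = 16 / 6 = 2.67

2.67


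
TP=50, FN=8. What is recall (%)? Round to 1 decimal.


Recall = TP / (TP + FN) * 100
= 50 / (50 + 8)
= 50 / 58
= 0.8621
= 86.2%

86.2


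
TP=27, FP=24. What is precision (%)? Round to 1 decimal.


Precision = TP / (TP + FP) * 100
= 27 / (27 + 24)
= 27 / 51
= 0.5294
= 52.9%

52.9


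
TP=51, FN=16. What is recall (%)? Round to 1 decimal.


Recall = TP / (TP + FN) * 100
= 51 / (51 + 16)
= 51 / 67
= 0.7612
= 76.1%

76.1


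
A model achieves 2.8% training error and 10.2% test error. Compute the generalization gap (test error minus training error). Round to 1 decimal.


Generalization gap = test_error - train_error
= 10.2 - 2.8
= 7.4%
A moderate gap.

7.4


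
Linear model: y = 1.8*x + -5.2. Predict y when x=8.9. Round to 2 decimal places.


y = 1.8 * 8.9 + (-5.2)
= 16.02 + (-5.2)
= 10.82

10.82


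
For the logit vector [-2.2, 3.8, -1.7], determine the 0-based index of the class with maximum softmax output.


Softmax is a monotonic transformation, so it preserves the argmax.
We need to find the index of the maximum logit.
Index 0: -2.2
Index 1: 3.8
Index 2: -1.7
Maximum logit = 3.8 at index 1

1


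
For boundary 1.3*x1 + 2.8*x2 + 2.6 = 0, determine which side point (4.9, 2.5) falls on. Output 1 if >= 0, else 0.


Compute 1.3 * 4.9 + 2.8 * 2.5 + 2.6
= 6.37 + 7.0 + 2.6
= 15.97
Since 15.97 >= 0, the point is on the positive side.

1


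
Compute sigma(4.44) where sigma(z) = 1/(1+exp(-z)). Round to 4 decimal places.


sigmoid(z) = 1 / (1 + exp(-z))
exp(-(4.44)) = exp(-4.44) = 0.0118
1 + 0.0118 = 1.0118
1 / 1.0118 = 0.9883

0.9883


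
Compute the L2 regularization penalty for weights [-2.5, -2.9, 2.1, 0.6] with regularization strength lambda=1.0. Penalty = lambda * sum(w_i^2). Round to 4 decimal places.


Squaring each weight:
(-2.5)^2 = 6.25
(-2.9)^2 = 8.41
2.1^2 = 4.41
0.6^2 = 0.36
Sum of squares = 19.43
Penalty = 1.0 * 19.43 = 19.4300

19.4300


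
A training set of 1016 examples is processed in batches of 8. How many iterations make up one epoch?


Iterations per epoch = dataset_size / batch_size
= 1016 / 8
= 127

127


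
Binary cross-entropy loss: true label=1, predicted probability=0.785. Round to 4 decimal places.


For y=1: Loss = -log(p)
= -log(0.785)
= -(-0.2421)
= 0.2421

0.2421


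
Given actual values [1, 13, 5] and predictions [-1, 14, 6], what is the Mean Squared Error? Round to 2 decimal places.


Differences: [2, -1, -1]
Squared errors: [4, 1, 1]
Sum of squared errors = 6
MSE = 6 / 3 = 2.00

2.00


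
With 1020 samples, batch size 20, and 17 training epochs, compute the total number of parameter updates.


Iterations per epoch = 1020 / 20 = 51
Total updates = iterations_per_epoch * epochs
= 51 * 17
= 867

867


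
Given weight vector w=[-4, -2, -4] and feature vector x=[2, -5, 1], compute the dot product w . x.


Element-wise products:
-4 * 2 = -8
-2 * -5 = 10
-4 * 1 = -4
Sum = -8 + 10 + -4
= -2

-2


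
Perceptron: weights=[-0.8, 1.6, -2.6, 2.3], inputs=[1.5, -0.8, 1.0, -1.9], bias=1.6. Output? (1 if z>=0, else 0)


z = w . x + b
= -0.8*1.5 + 1.6*-0.8 + -2.6*1.0 + 2.3*-1.9 + 1.6
= -1.2 + -1.28 + -2.6 + -4.37 + 1.6
= -9.45 + 1.6
= -7.85
Since z = -7.85 < 0, output = 0

0


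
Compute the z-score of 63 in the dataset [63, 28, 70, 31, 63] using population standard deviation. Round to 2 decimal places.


Mean = (63 + 28 + 70 + 31 + 63) / 5 = 51.0
Variance = sum((x_i - mean)^2) / n = 315.6
Std = sqrt(315.6) = 17.7651
Z = (x - mean) / std
= (63 - 51.0) / 17.7651
= 12.0 / 17.7651
= 0.68

0.68


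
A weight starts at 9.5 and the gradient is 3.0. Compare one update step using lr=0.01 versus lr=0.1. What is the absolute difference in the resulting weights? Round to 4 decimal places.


With lr=0.01: w_new = 9.5 - 0.01 * 3.0 = 9.47
With lr=0.1: w_new = 9.5 - 0.1 * 3.0 = 9.2
Absolute difference = |9.47 - 9.2|
= 0.2700

0.2700


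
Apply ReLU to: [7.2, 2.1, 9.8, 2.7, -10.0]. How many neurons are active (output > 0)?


ReLU(x) = max(0, x) for each element:
ReLU(7.2) = 7.2
ReLU(2.1) = 2.1
ReLU(9.8) = 9.8
ReLU(2.7) = 2.7
ReLU(-10.0) = 0
Active neurons (>0): 4

4
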